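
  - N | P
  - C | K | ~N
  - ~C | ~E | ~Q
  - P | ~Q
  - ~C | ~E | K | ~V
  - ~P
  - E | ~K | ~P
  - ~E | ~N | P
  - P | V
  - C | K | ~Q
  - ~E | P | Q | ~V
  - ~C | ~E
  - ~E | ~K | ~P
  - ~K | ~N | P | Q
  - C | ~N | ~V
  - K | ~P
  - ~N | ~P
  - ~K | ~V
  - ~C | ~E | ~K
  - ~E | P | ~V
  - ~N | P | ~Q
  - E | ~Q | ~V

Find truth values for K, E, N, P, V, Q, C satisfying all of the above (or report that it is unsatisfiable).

K: False, E: False, N: True, P: False, V: True, Q: False, C: True

Unit clause (~P) forces P = False.
In (P | V) only V is left, so V = True.
In (~K | ~V) only ~K is left, so K = False.
In (~E | P | ~V) only ~E is left, so E = False.
In (E | ~Q | ~V) only ~Q is left, so Q = False.
In (N | P) only N is left, so N = True.
In (C | K | ~N) only C is left, so C = True.
All clauses satisfied.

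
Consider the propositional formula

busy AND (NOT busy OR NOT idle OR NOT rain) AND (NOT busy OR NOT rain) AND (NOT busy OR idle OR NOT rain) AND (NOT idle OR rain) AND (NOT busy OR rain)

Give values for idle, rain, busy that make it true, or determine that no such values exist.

No satisfying assignment exists.

Case busy = True:
  (NOT busy OR NOT rain) forces rain = False.
  Clause (NOT busy OR rain) is falsified — contradiction.
Case busy = False:
  Clause (busy) is falsified — contradiction.
Both cases fail, so the formula is unsatisfiable.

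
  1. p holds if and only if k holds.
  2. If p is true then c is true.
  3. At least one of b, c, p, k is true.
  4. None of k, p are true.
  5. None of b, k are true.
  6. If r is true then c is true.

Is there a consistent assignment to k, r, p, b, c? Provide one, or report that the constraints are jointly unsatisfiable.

k=F, r=F, p=F, b=F, c=T

  (1) p=F, k=F — same ✓
  (2) p=F ⇒ c: vacuous ✓
  (3) {b, c, p, k}: 1 true — at least one ✓
  (4) {k, p}: 0 true — none ✓
  (5) {b, k}: 0 true — none ✓
  (6) r=F ⇒ c: vacuous ✓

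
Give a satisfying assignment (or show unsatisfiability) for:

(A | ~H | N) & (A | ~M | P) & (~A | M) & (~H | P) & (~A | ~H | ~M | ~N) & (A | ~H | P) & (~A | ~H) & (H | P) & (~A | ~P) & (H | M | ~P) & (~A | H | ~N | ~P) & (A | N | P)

N=T, H=T, M=T, P=T, A=F

Set N = True.
Set H = True.
  then (~H | P) forces P = True.
  then (~A | ~H) forces A = False.
Set M = True.
All clauses satisfied.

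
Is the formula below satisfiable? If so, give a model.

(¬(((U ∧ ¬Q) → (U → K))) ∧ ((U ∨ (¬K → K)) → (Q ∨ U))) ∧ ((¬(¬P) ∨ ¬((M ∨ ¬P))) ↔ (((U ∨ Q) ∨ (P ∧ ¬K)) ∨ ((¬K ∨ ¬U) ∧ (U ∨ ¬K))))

M = True, Q = False, U = True, K = False, P = True

  ¬(((U ∧ ¬Q) → (U → K))) ∧ ((U ∨ (¬K → K)) → (Q ∨ U)) = True
    ¬(((U ∧ ¬Q) → (U → K))) = True
      (U ∧ ¬Q) → (U → K) = False
        U ∧ ¬Q = True
          ¬Q = True
        U → K = False
    (U ∨ (¬K → K)) → (Q ∨ U) = True
      U ∨ (¬K → K) = True
        ¬K → K = False
          ¬K = True
      Q ∨ U = True
  (¬(¬P) ∨ ¬((M ∨ ¬P))) ↔ (((U ∨ Q) ∨ (P ∧ ¬K)) ∨ ((¬K ∨ ¬U) ∧ (U ∨ ¬K))) = True
    ¬(¬P) ∨ ¬((M ∨ ¬P)) = True
      ¬(¬P) = True
        ¬P = False
      ¬((M ∨ ¬P)) = False
        M ∨ ¬P = True
          ¬P = False
    ((U ∨ Q) ∨ (P ∧ ¬K)) ∨ ((¬K ∨ ¬U) ∧ (U ∨ ¬K)) = True
      (U ∨ Q) ∨ (P ∧ ¬K) = True
        U ∨ Q = True
        P ∧ ¬K = True
          ¬K = True
      (¬K ∨ ¬U) ∧ (U ∨ ¬K) = True
        ¬K ∨ ¬U = True
          ¬K = True
          ¬U = False
        U ∨ ¬K = True
          ¬K = True
Both conjuncts True, so the formula holds.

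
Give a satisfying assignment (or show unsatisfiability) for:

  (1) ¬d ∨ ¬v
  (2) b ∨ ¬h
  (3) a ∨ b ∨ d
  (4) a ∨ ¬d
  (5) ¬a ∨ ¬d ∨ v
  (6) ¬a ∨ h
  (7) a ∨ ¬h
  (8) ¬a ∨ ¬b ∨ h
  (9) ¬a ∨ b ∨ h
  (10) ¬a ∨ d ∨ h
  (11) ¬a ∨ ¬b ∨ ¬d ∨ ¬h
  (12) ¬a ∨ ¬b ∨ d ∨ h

d = False; h = True; a = True; b = True; v = False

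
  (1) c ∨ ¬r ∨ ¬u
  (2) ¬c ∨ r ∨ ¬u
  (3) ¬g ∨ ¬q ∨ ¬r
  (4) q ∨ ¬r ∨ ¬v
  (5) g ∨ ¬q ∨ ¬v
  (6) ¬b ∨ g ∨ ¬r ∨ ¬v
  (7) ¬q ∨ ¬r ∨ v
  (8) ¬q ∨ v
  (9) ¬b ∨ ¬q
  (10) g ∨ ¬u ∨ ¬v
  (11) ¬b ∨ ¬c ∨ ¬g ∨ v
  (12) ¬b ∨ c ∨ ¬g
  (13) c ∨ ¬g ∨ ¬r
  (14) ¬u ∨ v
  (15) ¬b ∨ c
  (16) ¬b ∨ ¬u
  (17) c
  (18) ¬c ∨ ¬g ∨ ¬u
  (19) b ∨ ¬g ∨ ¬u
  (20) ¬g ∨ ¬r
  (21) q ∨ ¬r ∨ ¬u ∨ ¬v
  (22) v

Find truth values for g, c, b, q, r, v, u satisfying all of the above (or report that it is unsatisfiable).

g: False, c: True, b: False, q: False, r: False, v: True, u: False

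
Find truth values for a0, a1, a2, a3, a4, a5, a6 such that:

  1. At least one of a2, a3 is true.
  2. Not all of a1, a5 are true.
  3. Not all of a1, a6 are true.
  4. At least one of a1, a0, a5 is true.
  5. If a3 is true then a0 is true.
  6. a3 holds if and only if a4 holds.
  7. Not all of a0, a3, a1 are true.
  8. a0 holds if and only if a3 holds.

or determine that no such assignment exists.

a0 = False, a1 = False, a2 = True, a3 = False, a4 = False, a5 = True, a6 = True

  (1) {a2, a3}: 1 true — at least one ✓
  (2) {a1, a5}: 1/2 true — not all ✓
  (3) {a1, a6}: 1/2 true — not all ✓
  (4) {a1, a0, a5}: 1 true — at least one ✓
  (5) a3=F ⇒ a0: vacuous ✓
  (6) a3=F, a4=F — same ✓
  (7) {a0, a3, a1}: 0/3 true — not all ✓
  (8) a0=F, a3=F — same ✓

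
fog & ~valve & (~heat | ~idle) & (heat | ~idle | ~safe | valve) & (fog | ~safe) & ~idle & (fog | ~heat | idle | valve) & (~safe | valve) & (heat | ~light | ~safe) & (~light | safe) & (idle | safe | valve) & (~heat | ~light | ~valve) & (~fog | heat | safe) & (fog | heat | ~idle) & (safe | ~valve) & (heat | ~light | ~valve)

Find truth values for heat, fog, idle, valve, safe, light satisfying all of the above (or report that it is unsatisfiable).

Case fog = True:
  (~valve) forces valve = False.
  (~idle) forces idle = False.
  (~safe | valve) forces safe = False.
  Clause (idle | safe | valve) is falsified — contradiction.
Case fog = False:
  Clause (fog) is falsified — contradiction.
Both cases fail, so the formula is unsatisfiable.

UNSATISFIABLE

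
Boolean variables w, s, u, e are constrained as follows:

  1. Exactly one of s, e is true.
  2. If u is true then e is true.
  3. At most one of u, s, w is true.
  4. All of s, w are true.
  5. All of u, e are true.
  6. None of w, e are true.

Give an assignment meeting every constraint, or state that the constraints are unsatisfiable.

Unsatisfiable — no assignment works.

Case w = True:
  Constraint (6) is violated (w=T) — contradiction.
Case w = False:
  Constraint (4) is violated (w=F) — contradiction.
Both cases fail — unsatisfiable.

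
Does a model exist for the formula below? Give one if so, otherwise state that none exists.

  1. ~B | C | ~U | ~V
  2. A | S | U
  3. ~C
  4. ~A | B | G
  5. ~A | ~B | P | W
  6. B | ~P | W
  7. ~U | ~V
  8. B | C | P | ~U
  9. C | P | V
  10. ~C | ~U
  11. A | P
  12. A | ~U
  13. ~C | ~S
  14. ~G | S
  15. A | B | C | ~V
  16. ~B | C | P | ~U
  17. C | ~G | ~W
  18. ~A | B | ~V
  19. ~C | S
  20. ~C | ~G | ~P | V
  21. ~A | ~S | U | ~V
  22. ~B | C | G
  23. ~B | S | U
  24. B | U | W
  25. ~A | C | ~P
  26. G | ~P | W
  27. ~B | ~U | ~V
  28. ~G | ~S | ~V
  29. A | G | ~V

C = False; V = False; S = True; A = False; G = True; B = True; P = True; U = False; W = False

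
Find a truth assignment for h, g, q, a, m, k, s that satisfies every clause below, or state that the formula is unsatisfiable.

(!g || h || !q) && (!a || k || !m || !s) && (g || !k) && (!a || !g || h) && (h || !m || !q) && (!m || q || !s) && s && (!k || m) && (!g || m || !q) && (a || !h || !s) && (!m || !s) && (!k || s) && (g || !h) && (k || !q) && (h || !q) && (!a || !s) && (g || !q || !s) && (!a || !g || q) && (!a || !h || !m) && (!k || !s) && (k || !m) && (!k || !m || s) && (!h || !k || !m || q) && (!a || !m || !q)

h=F; g=F; q=F; a=F; m=F; k=F; s=T

Unit clause (s) forces s = True.
In (!m || !s) only !m is left, so m = False.
In (!a || !s) only !a is left, so a = False.
In (!k || !s) only !k is left, so k = False.
In (a || !h || !s) only !h is left, so h = False.
In (k || !q) only !q is left, so q = False.
Set g = False.
All clauses satisfied.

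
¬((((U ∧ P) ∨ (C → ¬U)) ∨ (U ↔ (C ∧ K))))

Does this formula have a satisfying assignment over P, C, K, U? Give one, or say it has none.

P=F, C=T, K=F, U=T

  ¬((((U ∧ P) ∨ (C → ¬U)) ∨ (U ↔ (C ∧ K)))) = True
    ((U ∧ P) ∨ (C → ¬U)) ∨ (U ↔ (C ∧ K)) = False
      (U ∧ P) ∨ (C → ¬U) = False
        U ∧ P = False
        C → ¬U = False
          ¬U = False
      U ↔ (C ∧ K) = False
        C ∧ K = False
The formula evaluates to True.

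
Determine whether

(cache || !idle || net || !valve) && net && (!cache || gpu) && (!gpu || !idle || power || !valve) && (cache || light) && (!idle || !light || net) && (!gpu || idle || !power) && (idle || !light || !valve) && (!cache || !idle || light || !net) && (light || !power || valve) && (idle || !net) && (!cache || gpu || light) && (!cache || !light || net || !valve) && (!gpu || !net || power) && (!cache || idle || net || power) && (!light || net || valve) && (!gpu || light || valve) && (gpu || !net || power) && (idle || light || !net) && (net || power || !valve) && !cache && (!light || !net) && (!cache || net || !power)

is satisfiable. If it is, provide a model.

Case cache = True:
  Clause (!cache) is falsified — contradiction.
Case cache = False:
  (net) forces net = True.
  (cache || light) forces light = True.
  Clause (!light || !net) is falsified — contradiction.
Both cases fail, so the formula is unsatisfiable.

The formula is unsatisfiable.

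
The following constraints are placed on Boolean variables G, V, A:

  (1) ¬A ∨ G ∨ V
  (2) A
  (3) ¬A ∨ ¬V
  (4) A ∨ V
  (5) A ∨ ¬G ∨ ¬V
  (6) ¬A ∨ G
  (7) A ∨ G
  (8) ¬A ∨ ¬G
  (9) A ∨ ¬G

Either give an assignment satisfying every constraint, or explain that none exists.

Case G = True:
  (A) forces A = True.
  Clause (¬A ∨ ¬G) is falsified — contradiction.
Case G = False:
  (A) forces A = True.
  Clause (¬A ∨ G) is falsified — contradiction.
Both cases fail, so the formula is unsatisfiable.

UNSATISFIABLE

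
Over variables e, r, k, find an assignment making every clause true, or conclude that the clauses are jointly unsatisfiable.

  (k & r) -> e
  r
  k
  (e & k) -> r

e = True, r = True, k = True

Unit clause (r) forces r = True.
Unit clause (k) forces k = True.
In (e | ~k | ~r) only e is left, so e = True.
Check each clause:
  (r): r holds.
  (k): k holds.
  (~e | ~k | r): r holds.
  (e | ~k | ~r): e holds.
All clauses satisfied.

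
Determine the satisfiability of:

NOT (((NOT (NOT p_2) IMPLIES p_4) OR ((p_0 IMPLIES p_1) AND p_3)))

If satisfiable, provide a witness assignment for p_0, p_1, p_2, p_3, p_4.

p_0: True; p_1: False; p_2: True; p_3: False; p_4: False

  NOT (((NOT (NOT p_2) IMPLIES p_4) OR ((p_0 IMPLIES p_1) AND p_3))) = True
    (NOT (NOT p_2) IMPLIES p_4) OR ((p_0 IMPLIES p_1) AND p_3) = False
      NOT (NOT p_2) IMPLIES p_4 = False
        NOT (NOT p_2) = True
          NOT p_2 = False
      (p_0 IMPLIES p_1) AND p_3 = False
        p_0 IMPLIES p_1 = False
The formula evaluates to True.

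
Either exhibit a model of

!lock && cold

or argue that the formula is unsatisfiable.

cold: True; lock: False

  !lock = True
Both conjuncts True, so the formula holds.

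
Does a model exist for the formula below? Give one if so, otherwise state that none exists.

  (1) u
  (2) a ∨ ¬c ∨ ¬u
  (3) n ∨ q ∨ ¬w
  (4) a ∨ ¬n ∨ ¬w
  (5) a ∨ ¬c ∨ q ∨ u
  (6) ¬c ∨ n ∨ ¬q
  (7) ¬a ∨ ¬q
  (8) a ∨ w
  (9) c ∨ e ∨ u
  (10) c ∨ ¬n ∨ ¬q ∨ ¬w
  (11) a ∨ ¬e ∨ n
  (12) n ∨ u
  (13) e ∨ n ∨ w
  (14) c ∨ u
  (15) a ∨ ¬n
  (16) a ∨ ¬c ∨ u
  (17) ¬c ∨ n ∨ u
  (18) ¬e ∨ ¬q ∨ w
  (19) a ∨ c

w = False, a = True, u = True, q = False, e = True, n = True, c = False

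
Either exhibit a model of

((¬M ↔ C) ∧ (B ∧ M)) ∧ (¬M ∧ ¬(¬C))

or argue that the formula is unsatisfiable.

Unsatisfiable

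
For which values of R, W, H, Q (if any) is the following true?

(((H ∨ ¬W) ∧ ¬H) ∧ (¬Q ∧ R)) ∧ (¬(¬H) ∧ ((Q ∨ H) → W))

UNSATISFIABLE

Case H = True: the conjunct ¬H is False.
Case H = False: the conjunct ¬(¬H) becomes ¬(¬False) = False.
Both cases fail — unsatisfiable.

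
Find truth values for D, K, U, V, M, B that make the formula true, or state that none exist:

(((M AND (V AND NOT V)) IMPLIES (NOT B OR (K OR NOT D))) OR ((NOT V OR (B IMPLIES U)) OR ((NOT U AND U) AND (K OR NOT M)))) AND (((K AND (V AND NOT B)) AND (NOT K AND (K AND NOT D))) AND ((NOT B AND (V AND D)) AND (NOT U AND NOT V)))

Case D = True: the conjunct NOT D is False.
Case D = False: the conjunct D is False.
Both cases fail — unsatisfiable.

Unsatisfiable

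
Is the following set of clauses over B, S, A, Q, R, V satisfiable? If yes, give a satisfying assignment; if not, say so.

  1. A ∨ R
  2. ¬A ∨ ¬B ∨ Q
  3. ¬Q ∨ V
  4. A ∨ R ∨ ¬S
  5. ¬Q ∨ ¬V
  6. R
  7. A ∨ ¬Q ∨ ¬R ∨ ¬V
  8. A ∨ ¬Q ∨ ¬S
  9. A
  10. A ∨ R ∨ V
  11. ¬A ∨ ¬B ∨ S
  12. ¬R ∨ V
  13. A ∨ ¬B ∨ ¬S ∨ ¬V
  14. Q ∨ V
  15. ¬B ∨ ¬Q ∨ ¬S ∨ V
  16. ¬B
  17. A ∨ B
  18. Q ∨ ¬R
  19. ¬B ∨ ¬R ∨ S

Unsatisfiable — no assignment works.

Case Q = True:
  (¬Q ∨ V) forces V = True.
  Clause (¬Q ∨ ¬V) is falsified — contradiction.
Case Q = False:
  (R) forces R = True.
  Clause (Q ∨ ¬R) is falsified — contradiction.
Both cases fail, so the formula is unsatisfiable.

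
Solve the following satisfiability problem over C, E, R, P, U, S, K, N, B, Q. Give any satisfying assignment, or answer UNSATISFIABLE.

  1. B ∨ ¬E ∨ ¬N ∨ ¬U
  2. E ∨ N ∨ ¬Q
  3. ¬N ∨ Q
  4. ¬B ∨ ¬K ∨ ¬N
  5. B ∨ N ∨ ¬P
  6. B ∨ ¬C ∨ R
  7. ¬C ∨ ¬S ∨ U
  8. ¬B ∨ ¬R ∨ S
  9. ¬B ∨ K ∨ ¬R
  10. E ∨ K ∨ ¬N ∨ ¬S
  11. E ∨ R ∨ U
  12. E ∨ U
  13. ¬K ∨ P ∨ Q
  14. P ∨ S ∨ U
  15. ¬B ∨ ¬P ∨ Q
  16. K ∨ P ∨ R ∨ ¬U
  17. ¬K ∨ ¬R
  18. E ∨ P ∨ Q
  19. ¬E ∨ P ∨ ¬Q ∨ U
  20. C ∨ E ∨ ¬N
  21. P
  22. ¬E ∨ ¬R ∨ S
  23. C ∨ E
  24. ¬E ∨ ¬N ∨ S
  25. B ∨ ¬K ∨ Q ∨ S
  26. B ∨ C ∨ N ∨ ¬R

Unit clause (P) forces P = True.
Set C = False.
  then (C ∨ E) forces E = True.
Set R = False.
Set U = False.
Set S = True.
Set K = False.
Set N = True.
  then (¬N ∨ Q) forces Q = True.
Set B = False.
All clauses satisfied.

C = False, E = True, R = False, P = True, U = False, S = True, K = False, N = True, B = False, Q = True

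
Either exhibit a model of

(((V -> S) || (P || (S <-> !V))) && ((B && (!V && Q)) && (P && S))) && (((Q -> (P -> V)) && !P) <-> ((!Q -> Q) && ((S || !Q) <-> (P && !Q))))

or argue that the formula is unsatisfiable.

Q=T, S=T, P=T, B=T, V=F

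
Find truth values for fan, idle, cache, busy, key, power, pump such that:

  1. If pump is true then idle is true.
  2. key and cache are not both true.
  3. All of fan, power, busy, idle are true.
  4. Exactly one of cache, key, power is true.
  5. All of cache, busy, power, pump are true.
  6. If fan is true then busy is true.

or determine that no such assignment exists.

Unsatisfiable

Case cache = True:
  (2) with cache=T forces key = False.
  (3) forces fan = True.
  (3) forces power = True.
  Constraint (4) is violated (cache=T, power=T) — contradiction.
Case cache = False:
  Constraint (5) is violated (cache=F) — contradiction.
Both cases fail — unsatisfiable.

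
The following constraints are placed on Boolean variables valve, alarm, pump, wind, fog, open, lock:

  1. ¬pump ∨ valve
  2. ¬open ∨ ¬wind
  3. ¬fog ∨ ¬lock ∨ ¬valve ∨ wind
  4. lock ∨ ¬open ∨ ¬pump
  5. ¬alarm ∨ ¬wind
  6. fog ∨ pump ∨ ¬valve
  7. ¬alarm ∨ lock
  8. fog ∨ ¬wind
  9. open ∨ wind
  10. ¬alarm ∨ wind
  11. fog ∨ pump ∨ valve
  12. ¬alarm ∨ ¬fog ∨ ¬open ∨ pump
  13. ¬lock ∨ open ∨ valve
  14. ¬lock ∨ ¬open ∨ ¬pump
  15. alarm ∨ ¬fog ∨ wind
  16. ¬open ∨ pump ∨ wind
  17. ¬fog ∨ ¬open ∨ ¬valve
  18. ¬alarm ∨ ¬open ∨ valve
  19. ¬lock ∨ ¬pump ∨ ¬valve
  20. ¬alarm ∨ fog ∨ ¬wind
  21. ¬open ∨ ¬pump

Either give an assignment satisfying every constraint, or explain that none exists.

valve = False; alarm = False; pump = False; wind = True; fog = True; open = False; lock = False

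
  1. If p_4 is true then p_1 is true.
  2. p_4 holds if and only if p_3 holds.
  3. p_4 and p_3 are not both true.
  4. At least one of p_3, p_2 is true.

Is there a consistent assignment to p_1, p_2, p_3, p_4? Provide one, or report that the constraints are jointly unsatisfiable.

p_1=F, p_2=T, p_3=F, p_4=F

  (1) p_4=F ⇒ p_1: vacuous ✓
  (2) p_4=F, p_3=F — same ✓
  (3) p_4=F, p_3=F — not both ✓
  (4) {p_3, p_2}: 1 true — at least one ✓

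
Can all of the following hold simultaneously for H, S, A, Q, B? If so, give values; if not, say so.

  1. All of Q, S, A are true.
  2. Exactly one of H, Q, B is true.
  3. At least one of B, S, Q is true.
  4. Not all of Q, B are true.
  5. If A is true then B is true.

Case B = True:
  (1) forces Q = True.
  Constraint (2) is violated (Q=T, B=T) — contradiction.
Case B = False:
  (1) forces Q = True.
  (1) forces S = True.
  (1) forces A = True.
  Constraint (5) is violated (A=T, B=F) — contradiction.
Both cases fail — unsatisfiable.

Unsatisfiable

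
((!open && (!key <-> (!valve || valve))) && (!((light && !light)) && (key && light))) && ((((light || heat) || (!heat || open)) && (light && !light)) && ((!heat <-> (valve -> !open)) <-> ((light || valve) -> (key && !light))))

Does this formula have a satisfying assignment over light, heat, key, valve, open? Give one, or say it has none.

No satisfying assignment exists.

Case light = True: the conjunct !light is False.
Case light = False: the conjunct light is False.
Both cases fail — unsatisfiable.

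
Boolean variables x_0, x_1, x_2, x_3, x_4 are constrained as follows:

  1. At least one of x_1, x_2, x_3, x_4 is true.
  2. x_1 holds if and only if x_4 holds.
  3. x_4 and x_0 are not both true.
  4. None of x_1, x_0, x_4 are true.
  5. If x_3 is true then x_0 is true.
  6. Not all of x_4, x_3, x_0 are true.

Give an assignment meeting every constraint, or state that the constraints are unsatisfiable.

x_0 = False, x_1 = False, x_2 = True, x_3 = False, x_4 = False

  (1) {x_1, x_2, x_3, x_4}: 1 true — at least one ✓
  (2) x_1=F, x_4=F — same ✓
  (3) x_4=F, x_0=F — not both ✓
  (4) {x_1, x_0, x_4}: 0 true — none ✓
  (5) x_3=F ⇒ x_0: vacuous ✓
  (6) {x_4, x_3, x_0}: 0/3 true — not all ✓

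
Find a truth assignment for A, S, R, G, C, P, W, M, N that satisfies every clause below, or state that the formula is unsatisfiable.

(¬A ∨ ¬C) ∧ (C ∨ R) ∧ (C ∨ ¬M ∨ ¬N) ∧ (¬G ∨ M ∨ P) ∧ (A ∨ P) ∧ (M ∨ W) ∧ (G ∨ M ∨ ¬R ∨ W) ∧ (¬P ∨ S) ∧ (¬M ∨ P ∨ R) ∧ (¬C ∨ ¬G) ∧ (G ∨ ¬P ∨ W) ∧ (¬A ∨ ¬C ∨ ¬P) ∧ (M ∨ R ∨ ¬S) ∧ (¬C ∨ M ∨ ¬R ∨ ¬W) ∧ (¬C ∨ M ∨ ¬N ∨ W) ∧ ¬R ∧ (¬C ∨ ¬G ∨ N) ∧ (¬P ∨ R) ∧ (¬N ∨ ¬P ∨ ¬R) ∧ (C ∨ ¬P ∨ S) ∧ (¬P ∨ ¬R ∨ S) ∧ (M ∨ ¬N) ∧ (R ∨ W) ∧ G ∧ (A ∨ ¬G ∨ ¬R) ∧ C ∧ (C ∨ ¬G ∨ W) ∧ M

Case G = True:
  (¬C ∨ ¬G) forces C = False.
  Clause (C) is falsified — contradiction.
Case G = False:
  Clause (G) is falsified — contradiction.
Both cases fail, so the formula is unsatisfiable.

The formula is unsatisfiable.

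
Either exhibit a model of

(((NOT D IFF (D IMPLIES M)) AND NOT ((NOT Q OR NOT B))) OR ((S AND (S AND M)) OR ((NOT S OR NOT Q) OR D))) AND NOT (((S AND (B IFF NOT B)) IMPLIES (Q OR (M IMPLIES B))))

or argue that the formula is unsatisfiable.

The conjunct NOT (((S AND (B IFF NOT B)) IMPLIES (Q OR (M IMPLIES B)))) is unsatisfiable on its own:
  B = True: this becomes NOT ((False IMPLIES True)) = False.
  B = False: this becomes NOT ((False IMPLIES (Q OR NOT M))) = False.
So the whole conjunction is unsatisfiable.

The formula is unsatisfiable.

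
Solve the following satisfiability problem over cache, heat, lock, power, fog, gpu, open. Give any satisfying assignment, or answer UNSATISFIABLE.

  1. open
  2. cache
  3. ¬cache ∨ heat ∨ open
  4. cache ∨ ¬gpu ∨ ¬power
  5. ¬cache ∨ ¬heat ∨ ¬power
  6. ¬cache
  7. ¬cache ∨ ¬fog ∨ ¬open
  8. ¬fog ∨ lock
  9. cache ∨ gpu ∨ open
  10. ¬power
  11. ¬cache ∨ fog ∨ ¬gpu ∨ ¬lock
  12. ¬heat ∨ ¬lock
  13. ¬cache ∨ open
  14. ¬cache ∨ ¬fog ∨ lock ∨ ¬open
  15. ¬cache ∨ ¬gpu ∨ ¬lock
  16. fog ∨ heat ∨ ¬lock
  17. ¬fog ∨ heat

Case cache = True:
  Clause (¬cache) is falsified — contradiction.
Case cache = False:
  Clause (cache) is falsified — contradiction.
Both cases fail, so the formula is unsatisfiable.

Unsatisfiable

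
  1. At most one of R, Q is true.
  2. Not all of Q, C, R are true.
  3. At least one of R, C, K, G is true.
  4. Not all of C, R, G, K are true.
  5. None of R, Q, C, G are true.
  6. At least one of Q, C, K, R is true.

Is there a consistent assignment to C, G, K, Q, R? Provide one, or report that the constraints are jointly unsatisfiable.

C = False, G = False, K = True, Q = False, R = False

  (1) {R, Q}: 0 true — at most one ✓
  (2) {Q, C, R}: 0/3 true — not all ✓
  (3) {R, C, K, G}: 1 true — at least one ✓
  (4) {C, R, G, K}: 1/4 true — not all ✓
  (5) {R, Q, C, G}: 0 true — none ✓
  (6) {Q, C, K, R}: 1 true — at least one ✓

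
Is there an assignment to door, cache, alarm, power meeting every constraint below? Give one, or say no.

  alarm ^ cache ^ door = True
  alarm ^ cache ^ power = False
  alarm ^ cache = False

door = True, cache = False, alarm = False, power = False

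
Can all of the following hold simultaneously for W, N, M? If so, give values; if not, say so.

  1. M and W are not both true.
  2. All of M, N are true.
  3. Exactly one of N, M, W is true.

UNSATISFIABLE

Case N = True:
  (2) forces M = True.
  Constraint (3) is violated (N=T, M=T) — contradiction.
Case N = False:
  Constraint (2) is violated (N=F) — contradiction.
Both cases fail — unsatisfiable.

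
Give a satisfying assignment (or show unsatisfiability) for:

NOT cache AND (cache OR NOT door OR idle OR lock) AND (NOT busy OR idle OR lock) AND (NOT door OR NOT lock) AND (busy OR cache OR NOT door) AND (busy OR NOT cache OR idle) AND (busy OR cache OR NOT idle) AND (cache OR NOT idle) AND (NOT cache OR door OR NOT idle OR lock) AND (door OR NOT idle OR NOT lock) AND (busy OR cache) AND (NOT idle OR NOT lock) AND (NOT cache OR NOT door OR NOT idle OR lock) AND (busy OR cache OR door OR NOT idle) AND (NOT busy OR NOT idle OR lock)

Unit clause (NOT cache) forces cache = False.
In (cache OR NOT idle) only NOT idle is left, so idle = False.
In (busy OR cache) only busy is left, so busy = True.
In (NOT busy OR idle OR lock) only lock is left, so lock = True.
In (NOT door OR NOT lock) only NOT door is left, so door = False.
All clauses satisfied.

busy: True; idle: False; lock: True; cache: False; door: False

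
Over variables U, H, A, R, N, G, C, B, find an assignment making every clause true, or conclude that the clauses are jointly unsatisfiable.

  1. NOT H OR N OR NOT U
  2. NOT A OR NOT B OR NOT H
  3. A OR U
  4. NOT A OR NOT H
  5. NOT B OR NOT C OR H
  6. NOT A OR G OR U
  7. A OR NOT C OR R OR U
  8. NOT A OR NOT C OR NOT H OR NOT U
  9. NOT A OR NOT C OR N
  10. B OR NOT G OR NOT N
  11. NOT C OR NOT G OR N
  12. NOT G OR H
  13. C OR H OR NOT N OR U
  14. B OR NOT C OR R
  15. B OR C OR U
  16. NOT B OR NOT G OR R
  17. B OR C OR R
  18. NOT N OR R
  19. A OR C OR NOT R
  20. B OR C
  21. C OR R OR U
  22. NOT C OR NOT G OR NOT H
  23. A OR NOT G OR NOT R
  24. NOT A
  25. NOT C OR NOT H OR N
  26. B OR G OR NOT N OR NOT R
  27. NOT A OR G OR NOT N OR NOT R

U = True, H = False, A = False, R = True, N = False, G = False, C = True, B = False

Unit clause (NOT A) forces A = False.
In (A OR U) only U is left, so U = True.
Set H = False.
  then (NOT G OR H) forces G = False.
Set R = True.
  then (A OR C OR NOT R) forces C = True.
  then (NOT B OR NOT C OR H) forces B = False.
  then (B OR G OR NOT N OR NOT R) forces N = False.
All clauses satisfied.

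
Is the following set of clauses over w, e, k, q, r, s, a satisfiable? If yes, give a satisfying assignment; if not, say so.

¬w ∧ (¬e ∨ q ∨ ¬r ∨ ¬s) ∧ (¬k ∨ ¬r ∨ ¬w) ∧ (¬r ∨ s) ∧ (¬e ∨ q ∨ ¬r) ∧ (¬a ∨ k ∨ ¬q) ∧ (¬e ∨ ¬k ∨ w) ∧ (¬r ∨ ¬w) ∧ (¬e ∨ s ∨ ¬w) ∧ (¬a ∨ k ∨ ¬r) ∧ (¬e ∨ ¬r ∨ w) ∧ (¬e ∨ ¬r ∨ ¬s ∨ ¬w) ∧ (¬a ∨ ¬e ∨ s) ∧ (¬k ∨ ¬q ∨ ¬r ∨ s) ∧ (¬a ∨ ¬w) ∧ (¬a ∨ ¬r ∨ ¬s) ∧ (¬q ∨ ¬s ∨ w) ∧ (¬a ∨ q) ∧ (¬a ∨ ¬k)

Unit clause (¬w) forces w = False.
Set e = False.
Set k = True.
  then (¬a ∨ ¬k) forces a = False.
Set q = False.
Set r = False.
Set s = True.
All clauses satisfied.

w = False, e = False, k = True, q = False, r = False, s = True, a = False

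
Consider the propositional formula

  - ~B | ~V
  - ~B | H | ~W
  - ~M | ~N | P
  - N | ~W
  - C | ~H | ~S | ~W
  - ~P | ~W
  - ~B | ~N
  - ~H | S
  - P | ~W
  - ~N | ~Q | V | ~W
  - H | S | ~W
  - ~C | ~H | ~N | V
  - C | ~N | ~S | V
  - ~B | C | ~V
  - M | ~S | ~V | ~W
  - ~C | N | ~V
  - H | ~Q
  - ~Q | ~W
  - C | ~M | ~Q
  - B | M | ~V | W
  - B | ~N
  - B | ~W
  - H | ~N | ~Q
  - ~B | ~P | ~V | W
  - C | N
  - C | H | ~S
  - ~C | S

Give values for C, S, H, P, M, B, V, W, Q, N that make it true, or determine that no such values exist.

C=T, S=T, H=T, P=T, M=T, B=T, V=F, W=F, Q=T, N=F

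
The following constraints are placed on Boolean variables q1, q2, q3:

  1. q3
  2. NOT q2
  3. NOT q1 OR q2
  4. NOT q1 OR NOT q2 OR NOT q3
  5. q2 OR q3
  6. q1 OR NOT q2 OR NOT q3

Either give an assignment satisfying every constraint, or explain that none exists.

q1 = False, q2 = False, q3 = True

Unit clause (q3) forces q3 = True.
Unit clause (NOT q2) forces q2 = False.
In (NOT q1 OR q2) only NOT q1 is left, so q1 = False.
Check each clause:
  (q3): q3 holds.
  (NOT q2): NOT q2 holds.
  (NOT q1 OR q2): NOT q1 holds.
  (NOT q1 OR NOT q2 OR NOT q3): NOT q1 holds.
  (q2 OR q3): q3 holds.
  (q1 OR NOT q2 OR NOT q3): NOT q2 holds.
All clauses satisfied.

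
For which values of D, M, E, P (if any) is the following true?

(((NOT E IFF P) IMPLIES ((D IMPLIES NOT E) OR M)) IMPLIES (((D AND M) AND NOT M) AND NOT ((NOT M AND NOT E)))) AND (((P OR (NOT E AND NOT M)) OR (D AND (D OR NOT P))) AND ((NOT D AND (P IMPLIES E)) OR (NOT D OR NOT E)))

Case D = True: the formula simplifies to (((NOT E IFF P) IMPLIES (NOT E OR M)) IMPLIES ((M AND NOT M) AND NOT ((NOT M AND NOT E)))) AND NOT E.
  E = True: the conjunct NOT E is False.
  E = False: simplifies to (M AND NOT M) AND NOT (NOT M).
    M = True: the conjunct NOT M is False.
    M = False: the conjunct M is False.
Case D = False: the conjunct ((NOT E IFF P) IMPLIES ((D IMPLIES NOT E) OR M)) IMPLIES (((D AND M) AND NOT M) AND NOT ((NOT M AND NOT E))) becomes ((NOT E IFF P) IMPLIES True) IMPLIES (False AND NOT ((NOT M AND NOT E))) = False.
Both cases fail — unsatisfiable.

Unsatisfiable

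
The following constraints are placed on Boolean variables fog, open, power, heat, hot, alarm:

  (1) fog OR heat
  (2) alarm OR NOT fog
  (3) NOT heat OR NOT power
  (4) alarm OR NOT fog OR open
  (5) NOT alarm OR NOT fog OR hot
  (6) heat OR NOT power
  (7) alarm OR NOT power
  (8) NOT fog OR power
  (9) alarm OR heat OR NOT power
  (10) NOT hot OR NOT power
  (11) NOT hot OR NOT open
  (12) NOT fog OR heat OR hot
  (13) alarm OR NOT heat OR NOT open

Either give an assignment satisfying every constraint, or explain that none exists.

Set fog = False.
  then (fog OR heat) forces heat = True.
  then (NOT heat OR NOT power) forces power = False.
Set open = False.
Set hot = False.
Set alarm = False.
All clauses satisfied.

fog = False, open = False, power = False, heat = True, hot = False, alarm = False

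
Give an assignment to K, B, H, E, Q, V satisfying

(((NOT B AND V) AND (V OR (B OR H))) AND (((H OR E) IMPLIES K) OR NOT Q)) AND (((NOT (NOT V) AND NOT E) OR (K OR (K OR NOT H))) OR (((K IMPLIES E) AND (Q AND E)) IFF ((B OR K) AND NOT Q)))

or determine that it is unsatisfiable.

K=F, B=F, H=F, E=T, Q=F, V=T

  ((NOT B AND V) AND (V OR (B OR H))) AND (((H OR E) IMPLIES K) OR NOT Q) = True
    (NOT B AND V) AND (V OR (B OR H)) = True
      NOT B AND V = True
        NOT B = True
      V OR (B OR H) = True
        B OR H = False
    ((H OR E) IMPLIES K) OR NOT Q = True
      (H OR E) IMPLIES K = False
        H OR E = True
      NOT Q = True
  ((NOT (NOT V) AND NOT E) OR (K OR (K OR NOT H))) OR (((K IMPLIES E) AND (Q AND E)) IFF ((B OR K) AND NOT Q)) = True
    (NOT (NOT V) AND NOT E) OR (K OR (K OR NOT H)) = True
      NOT (NOT V) AND NOT E = False
        NOT (NOT V) = True
          NOT V = False
        NOT E = False
      K OR (K OR NOT H) = True
        K OR NOT H = True
          NOT H = True
    ((K IMPLIES E) AND (Q AND E)) IFF ((B OR K) AND NOT Q) = True
      (K IMPLIES E) AND (Q AND E) = False
        K IMPLIES E = True
        Q AND E = False
      (B OR K) AND NOT Q = False
        B OR K = False
        NOT Q = True
Both conjuncts True, so the formula holds.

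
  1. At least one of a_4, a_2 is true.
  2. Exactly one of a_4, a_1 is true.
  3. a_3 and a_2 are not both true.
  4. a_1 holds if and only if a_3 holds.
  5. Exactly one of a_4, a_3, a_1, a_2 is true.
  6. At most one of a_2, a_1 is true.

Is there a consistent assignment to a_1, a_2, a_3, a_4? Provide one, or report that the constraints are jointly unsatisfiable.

a_1=F, a_2=F, a_3=F, a_4=T

  (1) {a_4, a_2}: 1 true — at least one ✓
  (2) {a_4, a_1}: 1 true — exactly one ✓
  (3) a_3=F, a_2=F — not both ✓
  (4) a_1=F, a_3=F — same ✓
  (5) {a_4, a_3, a_1, a_2}: 1 true — exactly one ✓
  (6) {a_2, a_1}: 0 true — at most one ✓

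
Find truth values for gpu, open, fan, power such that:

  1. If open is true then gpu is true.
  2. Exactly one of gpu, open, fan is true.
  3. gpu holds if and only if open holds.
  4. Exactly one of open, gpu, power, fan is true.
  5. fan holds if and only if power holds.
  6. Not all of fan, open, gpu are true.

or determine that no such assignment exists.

UNSATISFIABLE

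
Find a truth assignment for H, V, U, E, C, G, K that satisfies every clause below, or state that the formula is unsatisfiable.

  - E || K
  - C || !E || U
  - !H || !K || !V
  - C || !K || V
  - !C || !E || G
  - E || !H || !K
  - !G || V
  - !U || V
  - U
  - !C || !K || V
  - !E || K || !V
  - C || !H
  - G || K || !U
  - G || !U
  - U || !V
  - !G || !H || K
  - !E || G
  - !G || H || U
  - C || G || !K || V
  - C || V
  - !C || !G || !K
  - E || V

H: False; V: True; U: True; E: False; C: False; G: True; K: True

Unit clause (U) forces U = True.
In (G || !U) only G is left, so G = True.
In (!G || V) only V is left, so V = True.
Try H = True:
  (!H || !K || !V) forces K = False.
  clause (!G || !H || K) is falsified — backtrack.
So H = False.
Set E = False.
  then (E || K) forces K = True.
  then (!C || !G || !K) forces C = False.
All clauses satisfied.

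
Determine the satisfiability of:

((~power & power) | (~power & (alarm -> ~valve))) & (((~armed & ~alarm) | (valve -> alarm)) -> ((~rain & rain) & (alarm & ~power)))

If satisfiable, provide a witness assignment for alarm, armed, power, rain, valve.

alarm = False, armed = True, power = False, rain = False, valve = True

  (~power & power) | (~power & (alarm -> ~valve)) = True
    ~power & power = False
      ~power = True
    ~power & (alarm -> ~valve) = True
      ~power = True
      alarm -> ~valve = True
        ~valve = False
  ((~armed & ~alarm) | (valve -> alarm)) -> ((~rain & rain) & (alarm & ~power)) = True
    (~armed & ~alarm) | (valve -> alarm) = False
      ~armed & ~alarm = False
        ~armed = False
        ~alarm = True
      valve -> alarm = False
    (~rain & rain) & (alarm & ~power) = False
      ~rain & rain = False
        ~rain = True
      alarm & ~power = False
        ~power = True
Both conjuncts True, so the formula holds.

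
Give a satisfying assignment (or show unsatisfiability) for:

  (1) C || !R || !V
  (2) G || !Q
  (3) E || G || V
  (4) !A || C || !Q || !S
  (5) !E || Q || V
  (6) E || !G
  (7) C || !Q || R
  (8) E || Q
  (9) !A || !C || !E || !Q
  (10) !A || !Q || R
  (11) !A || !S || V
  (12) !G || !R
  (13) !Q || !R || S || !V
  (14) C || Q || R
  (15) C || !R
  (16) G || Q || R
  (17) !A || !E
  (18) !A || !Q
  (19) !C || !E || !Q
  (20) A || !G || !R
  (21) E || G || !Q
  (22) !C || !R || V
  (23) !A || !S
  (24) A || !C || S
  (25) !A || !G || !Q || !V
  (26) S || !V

R = True, G = False, Q = False, A = False, E = True, C = True, V = True, S = True

Set R = True.
  then (!G || !R) forces G = False.
  then (C || !R) forces C = True.
  then (!C || !R || V) forces V = True.
  then (S || !V) forces S = True.
  then (G || !Q) forces Q = False.
  then (E || Q) forces E = True.
  then (!A || !E) forces A = False.
All clauses satisfied.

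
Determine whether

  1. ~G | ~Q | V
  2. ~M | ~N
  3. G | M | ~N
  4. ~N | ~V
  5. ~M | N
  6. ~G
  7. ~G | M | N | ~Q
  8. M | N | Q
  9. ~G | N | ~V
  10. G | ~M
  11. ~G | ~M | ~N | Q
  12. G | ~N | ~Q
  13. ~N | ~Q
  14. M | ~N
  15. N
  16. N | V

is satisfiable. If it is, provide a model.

Case N = True:
  (~M | ~N) forces M = False.
  Clause (M | ~N) is falsified — contradiction.
Case N = False:
  Clause (N) is falsified — contradiction.
Both cases fail, so the formula is unsatisfiable.

No satisfying assignment exists.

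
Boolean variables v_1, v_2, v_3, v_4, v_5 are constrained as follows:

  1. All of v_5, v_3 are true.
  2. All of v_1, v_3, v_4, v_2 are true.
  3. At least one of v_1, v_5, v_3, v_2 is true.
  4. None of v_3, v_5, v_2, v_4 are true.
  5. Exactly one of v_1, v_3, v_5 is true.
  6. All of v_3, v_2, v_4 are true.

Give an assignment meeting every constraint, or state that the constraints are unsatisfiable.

Unsatisfiable — no assignment works.

Case v_2 = True:
  Constraint (4) is violated (v_2=T) — contradiction.
Case v_2 = False:
  Constraint (2) is violated (v_2=F) — contradiction.
Both cases fail — unsatisfiable.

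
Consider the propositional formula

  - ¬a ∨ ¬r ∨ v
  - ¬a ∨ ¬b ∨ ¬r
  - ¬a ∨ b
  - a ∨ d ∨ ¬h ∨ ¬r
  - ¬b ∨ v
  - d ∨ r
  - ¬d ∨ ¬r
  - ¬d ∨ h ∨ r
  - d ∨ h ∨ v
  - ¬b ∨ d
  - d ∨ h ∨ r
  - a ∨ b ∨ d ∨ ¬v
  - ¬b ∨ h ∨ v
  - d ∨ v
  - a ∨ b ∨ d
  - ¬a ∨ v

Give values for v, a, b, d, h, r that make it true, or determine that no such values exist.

Set v = True.
Set a = True.
  then (¬a ∨ b) forces b = True.
  then (¬b ∨ d) forces d = True.
  then (¬a ∨ ¬b ∨ ¬r) forces r = False.
  then (¬d ∨ h ∨ r) forces h = True.
All clauses satisfied.

v = True, a = True, b = True, d = True, h = True, r = False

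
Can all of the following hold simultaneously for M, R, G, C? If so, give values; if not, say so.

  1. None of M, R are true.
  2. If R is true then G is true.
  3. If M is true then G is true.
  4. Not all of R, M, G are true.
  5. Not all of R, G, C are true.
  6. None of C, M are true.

M: False, R: False, G: False, C: False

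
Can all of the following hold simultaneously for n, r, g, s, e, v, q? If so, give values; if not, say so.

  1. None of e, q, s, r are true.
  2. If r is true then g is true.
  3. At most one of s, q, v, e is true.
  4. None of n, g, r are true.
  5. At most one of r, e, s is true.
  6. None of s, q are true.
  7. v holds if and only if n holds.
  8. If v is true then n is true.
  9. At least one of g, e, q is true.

Unsatisfiable

Case g = True:
  Constraint (4) is violated (g=T) — contradiction.
Case g = False:
  (1) forces e = False.
  (1) forces q = False.
  Constraint (9) is violated (g=F, e=F, q=F) — contradiction.
Both cases fail — unsatisfiable.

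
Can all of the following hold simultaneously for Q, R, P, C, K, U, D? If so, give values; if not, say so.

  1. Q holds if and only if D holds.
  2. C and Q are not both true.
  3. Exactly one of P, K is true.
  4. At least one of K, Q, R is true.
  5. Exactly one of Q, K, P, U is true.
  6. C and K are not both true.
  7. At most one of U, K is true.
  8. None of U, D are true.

Q=F, R=T, P=T, C=F, K=F, U=F, D=F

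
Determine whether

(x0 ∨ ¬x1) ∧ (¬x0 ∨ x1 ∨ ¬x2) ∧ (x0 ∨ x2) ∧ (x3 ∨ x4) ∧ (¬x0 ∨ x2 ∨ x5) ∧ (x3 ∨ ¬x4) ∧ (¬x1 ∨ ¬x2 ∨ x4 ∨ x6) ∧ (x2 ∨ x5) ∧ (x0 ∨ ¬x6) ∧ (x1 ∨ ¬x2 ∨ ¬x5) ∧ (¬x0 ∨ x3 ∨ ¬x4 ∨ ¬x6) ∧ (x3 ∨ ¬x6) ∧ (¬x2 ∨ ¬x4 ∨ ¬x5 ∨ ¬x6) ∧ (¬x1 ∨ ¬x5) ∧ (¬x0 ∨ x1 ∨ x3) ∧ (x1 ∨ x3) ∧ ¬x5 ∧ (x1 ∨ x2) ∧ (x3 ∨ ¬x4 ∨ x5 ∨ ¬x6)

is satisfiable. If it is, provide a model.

x0=F, x1=F, x2=T, x3=T, x4=T, x5=F, x6=F

Unit clause (¬x5) forces x5 = False.
In (x2 ∨ x5) only x2 is left, so x2 = True.
Set x0 = False.
  then (x0 ∨ ¬x1) forces x1 = False.
  then (x0 ∨ ¬x6) forces x6 = False.
  then (x1 ∨ x3) forces x3 = True.
Set x4 = True.
All clauses satisfied.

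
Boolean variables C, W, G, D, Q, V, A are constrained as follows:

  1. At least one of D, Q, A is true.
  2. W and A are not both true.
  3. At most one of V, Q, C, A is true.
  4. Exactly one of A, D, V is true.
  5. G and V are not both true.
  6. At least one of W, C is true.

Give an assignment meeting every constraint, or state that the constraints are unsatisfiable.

C = False, W = True, G = True, D = True, Q = False, V = False, A = False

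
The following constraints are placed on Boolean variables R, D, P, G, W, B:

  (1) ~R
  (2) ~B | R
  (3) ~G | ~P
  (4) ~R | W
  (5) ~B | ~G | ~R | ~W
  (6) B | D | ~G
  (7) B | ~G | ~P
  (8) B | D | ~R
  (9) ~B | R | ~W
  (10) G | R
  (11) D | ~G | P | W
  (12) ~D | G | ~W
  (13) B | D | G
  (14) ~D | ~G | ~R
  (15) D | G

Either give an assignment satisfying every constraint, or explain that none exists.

Unit clause (~R) forces R = False.
In (~B | R) only ~B is left, so B = False.
In (G | R) only G is left, so G = True.
In (~G | ~P) only ~P is left, so P = False.
In (B | D | ~G) only D is left, so D = True.
Set W = True.
All clauses satisfied.

R = False, D = True, P = False, G = True, W = True, B = False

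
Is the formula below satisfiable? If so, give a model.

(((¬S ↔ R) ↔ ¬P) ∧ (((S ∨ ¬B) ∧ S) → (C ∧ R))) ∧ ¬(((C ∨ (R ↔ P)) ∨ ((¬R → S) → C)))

S = False; B = True; R = True; C = False; P = False

  ((¬S ↔ R) ↔ ¬P) ∧ (((S ∨ ¬B) ∧ S) → (C ∧ R)) = True
    (¬S ↔ R) ↔ ¬P = True
      ¬S ↔ R = True
        ¬S = True
      ¬P = True
    ((S ∨ ¬B) ∧ S) → (C ∧ R) = True
      (S ∨ ¬B) ∧ S = False
        S ∨ ¬B = False
          ¬B = False
      C ∧ R = False
  ¬(((C ∨ (R ↔ P)) ∨ ((¬R → S) → C))) = True
    (C ∨ (R ↔ P)) ∨ ((¬R → S) → C) = False
      C ∨ (R ↔ P) = False
        R ↔ P = False
      (¬R → S) → C = False
        ¬R → S = True
          ¬R = False
Both conjuncts True, so the formula holds.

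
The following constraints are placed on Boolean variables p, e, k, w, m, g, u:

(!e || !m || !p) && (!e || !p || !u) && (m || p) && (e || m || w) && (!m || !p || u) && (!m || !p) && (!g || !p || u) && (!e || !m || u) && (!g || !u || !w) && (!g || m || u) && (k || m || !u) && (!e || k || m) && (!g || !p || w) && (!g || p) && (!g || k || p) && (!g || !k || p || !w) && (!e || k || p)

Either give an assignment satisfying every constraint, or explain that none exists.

p = False, e = False, k = False, w = True, m = True, g = False, u = True

Set p = False.
  then (m || p) forces m = True.
  then (!g || p) forces g = False.
Set e = False.
Set k = False.
Set w = True.
Set u = True.
All clauses satisfied.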